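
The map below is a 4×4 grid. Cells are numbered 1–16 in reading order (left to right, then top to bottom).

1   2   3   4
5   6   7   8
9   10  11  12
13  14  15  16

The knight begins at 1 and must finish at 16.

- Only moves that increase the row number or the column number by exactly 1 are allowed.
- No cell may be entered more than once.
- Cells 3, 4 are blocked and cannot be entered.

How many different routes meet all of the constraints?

A right/down-only route from 1 to 16 makes exactly 3 down-moves and 3 right-moves in some order.
With no other constraints that would be C(6,3) = 20 routes.
Subtract routes through each blocked cell (inclusion–exclusion for overlaps): − through 3: 4 − through 4: 1 + through 3&4: 1 → 16.
That gives 16 routes.

16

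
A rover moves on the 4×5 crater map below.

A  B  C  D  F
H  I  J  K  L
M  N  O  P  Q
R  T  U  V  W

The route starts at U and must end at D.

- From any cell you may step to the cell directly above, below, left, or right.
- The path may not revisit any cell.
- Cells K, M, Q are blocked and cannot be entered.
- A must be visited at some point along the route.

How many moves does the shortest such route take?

Any route passes through A somewhere between U and D. Summing Manhattan distances along the two legs (U → A → D) gives a lower bound of 5 + 3 = 8 moves.
A route of 8 moves achieves this: U → O → J → I → H → A → B → C → D.
Since 8 matches the lower bound, it is optimal.

8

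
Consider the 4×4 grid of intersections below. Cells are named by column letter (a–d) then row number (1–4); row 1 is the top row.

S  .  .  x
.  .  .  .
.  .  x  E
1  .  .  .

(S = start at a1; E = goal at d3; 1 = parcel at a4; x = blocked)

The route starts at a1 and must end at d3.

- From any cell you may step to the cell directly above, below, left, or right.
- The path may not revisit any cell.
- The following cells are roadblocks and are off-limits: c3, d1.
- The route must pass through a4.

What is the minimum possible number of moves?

7

Any route passes through a4 somewhere between a1 and d3. Summing Manhattan distances along the two legs (a1 → a4 → d3) gives a lower bound of 3 + 4 = 7 moves.
A route of 7 moves achieves this: a1 → a2 → a3 → a4 → b4 → c4 → d4 → d3.
Since 7 matches the lower bound, it is optimal.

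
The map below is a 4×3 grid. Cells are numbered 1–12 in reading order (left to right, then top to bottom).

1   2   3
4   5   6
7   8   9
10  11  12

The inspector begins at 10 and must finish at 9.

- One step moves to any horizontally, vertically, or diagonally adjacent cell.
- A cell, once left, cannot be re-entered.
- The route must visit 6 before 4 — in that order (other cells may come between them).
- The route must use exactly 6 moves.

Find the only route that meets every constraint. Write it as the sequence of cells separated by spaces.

10 8 6 2 4 5 9

The waypoints must appear in the order 6, 4, with no cell reused.
Route from 10: up-right 2 to 6, up-left 1 to 2, down-left 1 to 4, right 1 to 5, down-right 1 to 9 — 6 moves in all.
Check: order respected (6 at step 2, 4 at step 4); 6 moves as required.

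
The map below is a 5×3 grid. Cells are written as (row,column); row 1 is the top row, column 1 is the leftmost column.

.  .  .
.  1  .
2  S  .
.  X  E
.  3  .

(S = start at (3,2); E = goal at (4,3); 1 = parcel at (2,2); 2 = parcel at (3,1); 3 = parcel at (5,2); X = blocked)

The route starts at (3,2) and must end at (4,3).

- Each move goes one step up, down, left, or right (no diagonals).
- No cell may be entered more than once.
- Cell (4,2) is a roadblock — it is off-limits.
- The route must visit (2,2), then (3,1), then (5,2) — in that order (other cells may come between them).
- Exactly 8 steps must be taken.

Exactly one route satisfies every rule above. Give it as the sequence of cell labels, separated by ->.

The waypoints must appear in the order (2,2), (3,1), (5,2), with no cell reused.
Route from (3,2): up to (2,2), left to (2,1), 3× down (reaching (5,1)), 2× right (reaching (5,3)), up to (4,3) — 8 moves in all.
Check: order respected (1 at step 1, 2 at step 3, 3 at step 6); 8 moves as required.

(3,2) -> (2,2) -> (2,1) -> (3,1) -> (4,1) -> (5,1) -> (5,2) -> (5,3) -> (4,3)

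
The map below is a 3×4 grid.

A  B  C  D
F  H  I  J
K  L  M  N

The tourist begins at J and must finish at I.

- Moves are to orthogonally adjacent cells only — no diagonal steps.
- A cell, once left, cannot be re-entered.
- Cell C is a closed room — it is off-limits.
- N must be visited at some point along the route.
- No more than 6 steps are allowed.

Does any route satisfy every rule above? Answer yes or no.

yes

One route that works: J → N → M → I.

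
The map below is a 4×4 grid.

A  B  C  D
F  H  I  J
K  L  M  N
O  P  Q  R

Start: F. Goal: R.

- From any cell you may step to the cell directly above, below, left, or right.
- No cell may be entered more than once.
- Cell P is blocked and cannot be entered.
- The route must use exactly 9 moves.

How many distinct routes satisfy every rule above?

22

Need simple routes of exactly 9 moves from F to R (Manhattan distance 5, so 2 moves are spent on a detour and 2 undoing it).
Branch systematically from the start, pruning whenever the remaining move budget drops below the Manhattan distance to R or differs from it in parity. Grouping the completions by first move — via A: 9; via K: 7; via H: 6 — and summing: 9 + 7 + 6 = 22.
That gives 22 routes.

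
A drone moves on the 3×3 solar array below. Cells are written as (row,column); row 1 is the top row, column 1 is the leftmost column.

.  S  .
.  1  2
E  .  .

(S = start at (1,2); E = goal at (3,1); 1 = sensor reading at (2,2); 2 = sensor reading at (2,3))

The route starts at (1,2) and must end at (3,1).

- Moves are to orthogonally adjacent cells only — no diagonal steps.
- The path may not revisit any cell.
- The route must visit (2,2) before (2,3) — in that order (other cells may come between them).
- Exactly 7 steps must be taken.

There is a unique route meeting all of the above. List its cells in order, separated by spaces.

The waypoints must appear in the order (2,2), (2,3), with no cell reused.
Route from (1,2): left to (1,1), down to (2,1), 2× right (reaching (2,3)), down to (3,3), 2× left (reaching (3,1)) — 7 moves in all.
Check: order respected (1 at step 3, 2 at step 4); 7 moves as required.

(1,2) (1,1) (2,1) (2,2) (2,3) (3,3) (3,2) (3,1)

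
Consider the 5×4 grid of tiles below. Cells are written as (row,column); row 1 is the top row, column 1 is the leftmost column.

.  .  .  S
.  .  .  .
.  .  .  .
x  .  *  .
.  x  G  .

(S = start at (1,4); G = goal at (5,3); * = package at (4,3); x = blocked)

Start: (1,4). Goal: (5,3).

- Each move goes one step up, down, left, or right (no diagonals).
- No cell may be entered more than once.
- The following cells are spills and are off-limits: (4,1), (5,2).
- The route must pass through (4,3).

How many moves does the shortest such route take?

5

Any route passes through (4,3) somewhere between (1,4) and (5,3). Summing Manhattan distances along the two legs ((1,4) → (4,3) → (5,3)) gives a lower bound of 4 + 1 = 5 moves.
A route of 5 moves achieves this: (1,4) → (2,4) → (3,4) → (4,4) → (4,3) → (5,3).
Since 5 matches the lower bound, it is optimal.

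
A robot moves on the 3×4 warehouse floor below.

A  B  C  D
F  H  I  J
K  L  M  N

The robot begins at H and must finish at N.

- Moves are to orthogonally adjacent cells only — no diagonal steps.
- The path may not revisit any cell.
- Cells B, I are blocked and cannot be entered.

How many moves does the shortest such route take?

3

The Manhattan distance from H to N is |2−3| + |2−4| = 3, so at least 3 moves are needed.
A route of 3 moves achieves this: H → L → M → N.
Since 3 matches the lower bound, it is optimal.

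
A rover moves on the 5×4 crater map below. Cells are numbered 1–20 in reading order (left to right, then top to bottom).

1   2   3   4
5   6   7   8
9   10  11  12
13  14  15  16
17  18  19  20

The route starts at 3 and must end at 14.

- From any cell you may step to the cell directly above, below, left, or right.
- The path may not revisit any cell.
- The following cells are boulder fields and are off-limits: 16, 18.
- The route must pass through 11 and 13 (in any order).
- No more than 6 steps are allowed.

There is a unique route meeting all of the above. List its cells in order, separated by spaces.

3 7 11 10 9 13 14

Any route must reach 11 and 13 and still end at 14 within 6 moves, so the order of the required stops is forced.
Route from 3: 2× down (reaching 11), 2× left (reaching 9), down to 13, right to 14 — 6 moves in all.
Check: all required cells visited; 6 ≤ 6 moves.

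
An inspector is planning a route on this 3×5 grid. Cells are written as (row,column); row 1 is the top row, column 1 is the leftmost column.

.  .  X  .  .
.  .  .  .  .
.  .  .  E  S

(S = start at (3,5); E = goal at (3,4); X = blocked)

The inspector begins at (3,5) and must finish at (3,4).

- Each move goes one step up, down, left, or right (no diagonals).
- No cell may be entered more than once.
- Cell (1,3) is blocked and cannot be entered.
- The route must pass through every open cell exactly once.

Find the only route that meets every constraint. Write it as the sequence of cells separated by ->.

(3,5) -> (2,5) -> (1,5) -> (1,4) -> (2,4) -> (2,3) -> (2,2) -> (1,2) -> (1,1) -> (2,1) -> (3,1) -> (3,2) -> (3,3) -> (3,4)

Need to visit all 14 open cells exactly once, starting at (3,5) and ending at (3,4).
Route from (3,5): up 2 to (1,5), left 1 to (1,4), down 1 to (2,4), left 2 to (2,2), up 1 to (1,2), left 1 to (1,1), down 2 to (3,1), right 3 to (3,4) — 13 moves in all.
Check: all 14 open cells covered.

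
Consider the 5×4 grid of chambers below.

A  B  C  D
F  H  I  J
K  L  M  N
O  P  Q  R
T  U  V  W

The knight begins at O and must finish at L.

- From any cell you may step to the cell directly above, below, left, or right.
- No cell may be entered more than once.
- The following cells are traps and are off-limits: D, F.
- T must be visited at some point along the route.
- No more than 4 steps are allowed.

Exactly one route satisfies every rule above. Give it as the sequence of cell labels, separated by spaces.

O T U P L

The 4-move cap with required stops at T leaves no slack for detours.
Route from O: down 1 to T, right 1 to U, up 2 to L — 4 moves in all.
Check: all required cells visited; 4 ≤ 4 moves.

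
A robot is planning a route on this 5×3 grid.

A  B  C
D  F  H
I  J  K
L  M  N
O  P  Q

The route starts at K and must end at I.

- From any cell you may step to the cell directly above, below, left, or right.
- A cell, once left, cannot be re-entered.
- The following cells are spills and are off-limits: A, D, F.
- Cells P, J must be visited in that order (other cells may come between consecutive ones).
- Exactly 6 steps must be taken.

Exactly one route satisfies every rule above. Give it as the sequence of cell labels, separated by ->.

The waypoints must appear in the order P, J, with no cell reused.
Route from K: 2× down (reaching Q), left to P, 2× up (reaching J), left to I — 6 moves in all.
Check: order respected (P at step 3, J at step 5); 6 moves as required.

K -> N -> Q -> P -> M -> J -> I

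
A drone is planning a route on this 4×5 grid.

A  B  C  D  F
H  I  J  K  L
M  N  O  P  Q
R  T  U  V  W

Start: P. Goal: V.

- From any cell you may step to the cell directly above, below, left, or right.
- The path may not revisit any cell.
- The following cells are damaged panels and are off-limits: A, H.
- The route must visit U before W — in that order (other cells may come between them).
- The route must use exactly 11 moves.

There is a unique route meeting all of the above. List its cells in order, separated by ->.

The waypoints must appear in the order U, W, with no cell reused.
Route from P: left 1 to O, down 1 to U, left 1 to T, up 2 to I, right 3 to L, down 2 to W, left 1 to V — 11 moves in all.
Check: order respected (U at step 2, W at step 10); 11 moves as required.

P -> O -> U -> T -> N -> I -> J -> K -> L -> Q -> W -> V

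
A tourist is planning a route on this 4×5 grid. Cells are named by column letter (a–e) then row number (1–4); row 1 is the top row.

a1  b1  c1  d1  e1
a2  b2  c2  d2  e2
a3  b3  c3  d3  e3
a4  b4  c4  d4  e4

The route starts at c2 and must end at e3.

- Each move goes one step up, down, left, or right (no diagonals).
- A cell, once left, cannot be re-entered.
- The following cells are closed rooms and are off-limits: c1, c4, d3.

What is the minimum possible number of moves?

The Manhattan distance from c2 to e3 is |2−3| + |3−5| = 3, so at least 3 moves are needed.
A route of 3 moves achieves this: c2 → d2 → e2 → e3.
Since 3 matches the lower bound, it is optimal.

3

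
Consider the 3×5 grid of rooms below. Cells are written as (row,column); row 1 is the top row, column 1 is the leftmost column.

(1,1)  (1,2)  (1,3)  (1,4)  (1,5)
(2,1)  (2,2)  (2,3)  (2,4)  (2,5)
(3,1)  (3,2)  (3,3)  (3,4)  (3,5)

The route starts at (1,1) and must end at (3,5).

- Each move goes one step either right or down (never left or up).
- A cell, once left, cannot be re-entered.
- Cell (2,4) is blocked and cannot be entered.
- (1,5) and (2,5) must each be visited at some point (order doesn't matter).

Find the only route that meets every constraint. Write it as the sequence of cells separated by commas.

(1,1), (1,2), (1,3), (1,4), (1,5), (2,5), (3,5)

Moves only go right or down, so the column and row indices never decrease.
Route from (1,1): 4× right (reaching (1,5)), 2× down (reaching (3,5)) — 6 moves in all.
Check: all required cells visited.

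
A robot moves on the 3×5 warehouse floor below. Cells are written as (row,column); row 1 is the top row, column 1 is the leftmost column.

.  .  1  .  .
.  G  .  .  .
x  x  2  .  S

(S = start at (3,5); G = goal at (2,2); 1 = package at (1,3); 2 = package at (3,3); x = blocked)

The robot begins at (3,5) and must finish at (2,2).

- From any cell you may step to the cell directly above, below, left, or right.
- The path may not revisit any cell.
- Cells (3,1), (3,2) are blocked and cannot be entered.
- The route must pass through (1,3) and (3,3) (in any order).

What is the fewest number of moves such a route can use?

6

Any route passes through (1,3) and (3,3) in some order between (3,5) and (2,2). Summing Manhattan distances along each leg and taking the cheapest ordering ((3,5) → (3,3) → (1,3) → (2,2)) gives a lower bound of 2 + 2 + 2 = 6 moves.
A route of 6 moves achieves this: (3,5) → (3,4) → (3,3) → (2,3) → (1,3) → (1,2) → (2,2).
Since 6 matches the lower bound, it is optimal.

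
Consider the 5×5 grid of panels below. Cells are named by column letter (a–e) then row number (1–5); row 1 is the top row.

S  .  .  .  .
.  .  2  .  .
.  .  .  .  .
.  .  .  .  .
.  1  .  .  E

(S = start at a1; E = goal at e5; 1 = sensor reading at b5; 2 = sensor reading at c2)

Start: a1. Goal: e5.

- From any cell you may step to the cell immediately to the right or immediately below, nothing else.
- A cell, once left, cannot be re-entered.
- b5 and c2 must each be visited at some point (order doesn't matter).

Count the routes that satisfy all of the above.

A right/down-only route from a1 to e5 makes exactly 4 down-moves and 4 right-moves in some order.
With no other constraints that would be C(8,4) = 70 routes.
b5 is below but to the left of c2: going c2 → b5 would need a leftward move and b5 → c2 an upward move, so no right/down-only route can visit both required cells.
No route satisfies every constraint, so the count is 0.

0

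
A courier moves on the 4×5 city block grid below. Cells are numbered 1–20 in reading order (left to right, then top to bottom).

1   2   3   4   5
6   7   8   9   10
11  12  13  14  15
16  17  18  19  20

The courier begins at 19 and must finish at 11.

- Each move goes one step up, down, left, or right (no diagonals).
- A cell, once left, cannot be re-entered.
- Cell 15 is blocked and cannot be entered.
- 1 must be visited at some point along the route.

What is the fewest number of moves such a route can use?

Any route passes through 1 somewhere between 19 and 11. Summing Manhattan distances along the two legs (19 → 1 → 11) gives a lower bound of 6 + 2 = 8 moves.
A route of 8 moves achieves this: 19 → 14 → 9 → 4 → 3 → 2 → 1 → 6 → 11.
Since 8 matches the lower bound, it is optimal.

8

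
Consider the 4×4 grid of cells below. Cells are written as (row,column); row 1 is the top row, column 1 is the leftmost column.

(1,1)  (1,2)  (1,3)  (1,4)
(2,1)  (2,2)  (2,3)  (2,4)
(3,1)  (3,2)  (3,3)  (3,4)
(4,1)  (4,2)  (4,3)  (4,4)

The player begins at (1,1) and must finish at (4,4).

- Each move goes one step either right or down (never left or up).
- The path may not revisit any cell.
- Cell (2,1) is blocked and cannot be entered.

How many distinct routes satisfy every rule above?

10

A right/down-only route from (1,1) to (4,4) makes exactly 3 down-moves and 3 right-moves in some order.
With no other constraints that would be C(6,3) = 20 routes.
Subtract routes through each blocked cell (inclusion–exclusion for overlaps): − through (2,1): 10 → 10.
That gives 10 routes.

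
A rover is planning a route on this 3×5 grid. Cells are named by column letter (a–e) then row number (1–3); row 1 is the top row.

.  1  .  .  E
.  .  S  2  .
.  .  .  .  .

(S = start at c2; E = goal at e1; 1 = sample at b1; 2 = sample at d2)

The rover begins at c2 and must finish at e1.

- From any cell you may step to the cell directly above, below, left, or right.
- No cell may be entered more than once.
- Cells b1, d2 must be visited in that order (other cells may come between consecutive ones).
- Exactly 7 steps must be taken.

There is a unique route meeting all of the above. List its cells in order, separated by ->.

The waypoints must appear in the order b1, d2, with no cell reused.
Route from c2: left to b2, up to b1, 2× right (reaching d1), down to d2, right to e2, up to e1 — 7 moves in all.
Check: order respected (1 at step 2, 2 at step 5); 7 moves as required.

c2 -> b2 -> b1 -> c1 -> d1 -> d2 -> e2 -> e1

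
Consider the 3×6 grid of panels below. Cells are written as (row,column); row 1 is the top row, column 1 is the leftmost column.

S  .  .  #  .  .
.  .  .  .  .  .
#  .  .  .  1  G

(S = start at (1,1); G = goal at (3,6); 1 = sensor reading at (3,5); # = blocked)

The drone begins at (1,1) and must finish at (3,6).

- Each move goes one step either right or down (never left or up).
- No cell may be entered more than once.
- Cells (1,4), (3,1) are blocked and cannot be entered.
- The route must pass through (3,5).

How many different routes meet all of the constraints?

11

A right/down-only route from (1,1) to (3,6) makes exactly 2 down-moves and 5 right-moves in some order.
With no other constraints that would be C(7,2) = 21 routes.
Split at (3,5) and multiply the segment counts (each segment already excludes blocked cells): (1,1)→(3,5): 11; (3,5)→(3,6): 1; product = 11.
That gives 11 routes.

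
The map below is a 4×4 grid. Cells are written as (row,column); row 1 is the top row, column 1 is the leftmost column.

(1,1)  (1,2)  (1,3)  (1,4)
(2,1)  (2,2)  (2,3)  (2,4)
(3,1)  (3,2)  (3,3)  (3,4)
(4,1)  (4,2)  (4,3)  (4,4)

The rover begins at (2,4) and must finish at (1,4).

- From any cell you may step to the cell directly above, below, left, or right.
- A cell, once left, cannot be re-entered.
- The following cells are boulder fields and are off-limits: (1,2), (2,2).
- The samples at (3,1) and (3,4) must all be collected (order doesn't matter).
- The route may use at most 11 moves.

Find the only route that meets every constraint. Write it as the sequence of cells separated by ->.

(2,4) -> (3,4) -> (4,4) -> (4,3) -> (4,2) -> (4,1) -> (3,1) -> (3,2) -> (3,3) -> (2,3) -> (1,3) -> (1,4)

The budget equals the shortest possible length, so every move has to be on a shortest route through the required cells.
Route from (2,4): 2× down (reaching (4,4)), 3× left (reaching (4,1)), up to (3,1), 2× right (reaching (3,3)), 2× up (reaching (1,3)), right to (1,4) — 11 moves in all.
Check: all required cells visited; 11 ≤ 11 moves.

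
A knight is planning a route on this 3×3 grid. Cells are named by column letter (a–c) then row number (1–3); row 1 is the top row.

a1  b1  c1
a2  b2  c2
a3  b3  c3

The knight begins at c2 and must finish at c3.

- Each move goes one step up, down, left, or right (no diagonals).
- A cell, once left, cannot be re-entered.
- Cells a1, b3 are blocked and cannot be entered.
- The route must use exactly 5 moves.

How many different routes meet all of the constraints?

Need simple routes of exactly 5 moves from c2 to c3 (Manhattan distance 1, so 2 moves are spent on a detour and 2 undoing it).
No route satisfies every constraint, so the count is 0.

0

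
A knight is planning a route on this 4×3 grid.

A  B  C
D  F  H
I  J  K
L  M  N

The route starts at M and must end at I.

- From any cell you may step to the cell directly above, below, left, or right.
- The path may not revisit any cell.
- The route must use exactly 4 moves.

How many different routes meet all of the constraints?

Need simple routes of exactly 4 moves from M to I (Manhattan distance 2, so 1 moves are spent on a detour and 1 undoing it).
Enumerating: M J F D I | M N K J I.
That gives 2 routes.

2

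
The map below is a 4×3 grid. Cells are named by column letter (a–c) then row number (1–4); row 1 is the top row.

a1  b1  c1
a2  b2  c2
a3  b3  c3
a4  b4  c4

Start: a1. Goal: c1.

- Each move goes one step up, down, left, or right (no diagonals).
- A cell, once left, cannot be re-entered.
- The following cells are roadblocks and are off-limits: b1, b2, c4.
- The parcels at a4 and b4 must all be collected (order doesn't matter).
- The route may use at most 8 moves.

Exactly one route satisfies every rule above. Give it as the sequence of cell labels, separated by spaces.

The budget equals the shortest possible length, so every move has to be on a shortest route through the required cells.
Route from a1: 3× down (reaching a4), right to b4, up to b3, right to c3, 2× up (reaching c1) — 8 moves in all.
Check: all required cells visited; 8 ≤ 8 moves.

a1 a2 a3 a4 b4 b3 c3 c2 c1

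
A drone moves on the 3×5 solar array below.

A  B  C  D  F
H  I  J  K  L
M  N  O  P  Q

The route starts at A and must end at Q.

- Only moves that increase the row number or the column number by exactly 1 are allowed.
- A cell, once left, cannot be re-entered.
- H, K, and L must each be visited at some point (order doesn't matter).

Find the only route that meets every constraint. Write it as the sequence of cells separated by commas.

Moves only go right or down, so the column and row indices never decrease.
Route from A: down to H, 4× right (reaching L), down to Q — 6 moves in all.
Check: all required cells visited.

A, H, I, J, K, L, Q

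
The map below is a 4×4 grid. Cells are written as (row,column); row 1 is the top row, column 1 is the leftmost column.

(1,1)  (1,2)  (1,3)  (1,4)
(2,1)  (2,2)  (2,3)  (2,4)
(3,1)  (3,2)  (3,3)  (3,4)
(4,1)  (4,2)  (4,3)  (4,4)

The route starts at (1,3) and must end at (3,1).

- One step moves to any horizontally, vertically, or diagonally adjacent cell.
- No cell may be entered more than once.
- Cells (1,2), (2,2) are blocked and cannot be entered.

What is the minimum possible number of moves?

With diagonal moves allowed, the Chebyshev distance max(|Δrow|,|Δcol|) from (1,3) to (3,1) is 2, so at least 2 moves are needed.
That bound ignores the blocked cells. Measuring each leg by the fewest moves that actually steer around them ((1,3)→(3,1): 3) raises the lower bound to 3.
A route of 3 moves exists: (1,3) → (2,3) → (3,2) → (3,1).
Since 3 matches that lower bound, it is optimal.

3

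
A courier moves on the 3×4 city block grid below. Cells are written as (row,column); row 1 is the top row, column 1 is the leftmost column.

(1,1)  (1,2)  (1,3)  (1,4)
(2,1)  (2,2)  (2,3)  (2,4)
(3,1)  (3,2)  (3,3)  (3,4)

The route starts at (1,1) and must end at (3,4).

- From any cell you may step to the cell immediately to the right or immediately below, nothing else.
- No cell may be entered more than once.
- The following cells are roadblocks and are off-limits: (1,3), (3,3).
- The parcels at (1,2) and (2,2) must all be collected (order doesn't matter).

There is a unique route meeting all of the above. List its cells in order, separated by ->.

(1,1) -> (1,2) -> (2,2) -> (2,3) -> (2,4) -> (3,4)

Moves only go right or down, so the column and row indices never decrease.
Route from (1,1): right to (1,2), down to (2,2), 2× right (reaching (2,4)), down to (3,4) — 5 moves in all.
Check: all required cells visited.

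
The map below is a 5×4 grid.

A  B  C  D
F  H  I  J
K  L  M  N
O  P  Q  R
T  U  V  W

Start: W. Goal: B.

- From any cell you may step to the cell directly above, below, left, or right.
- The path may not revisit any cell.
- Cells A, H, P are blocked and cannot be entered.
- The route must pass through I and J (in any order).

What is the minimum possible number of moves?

6

Any route passes through I and J in some order between W and B. Summing Manhattan distances along each leg and taking the cheapest ordering (W → J → I → B) gives a lower bound of 3 + 1 + 2 = 6 moves.
A route of 6 moves achieves this: W → R → N → J → I → C → B.
Since 6 matches the lower bound, it is optimal.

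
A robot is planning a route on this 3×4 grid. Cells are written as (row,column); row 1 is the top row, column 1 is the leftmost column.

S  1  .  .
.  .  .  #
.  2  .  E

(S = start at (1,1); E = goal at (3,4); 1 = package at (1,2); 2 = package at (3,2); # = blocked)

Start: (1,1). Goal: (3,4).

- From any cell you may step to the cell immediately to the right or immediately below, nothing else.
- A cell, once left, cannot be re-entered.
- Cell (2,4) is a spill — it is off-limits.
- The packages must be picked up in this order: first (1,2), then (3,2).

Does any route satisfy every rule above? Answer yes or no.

yes

One route that works: (1,1) → (1,2) → (2,2) → (3,2) → (3,3) → (3,4).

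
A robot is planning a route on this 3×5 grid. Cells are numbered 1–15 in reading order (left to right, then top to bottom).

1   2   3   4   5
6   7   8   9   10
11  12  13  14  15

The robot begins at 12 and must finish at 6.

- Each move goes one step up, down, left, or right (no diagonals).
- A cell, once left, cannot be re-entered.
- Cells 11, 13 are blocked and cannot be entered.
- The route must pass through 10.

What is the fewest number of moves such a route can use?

Any route passes through 10 somewhere between 12 and 6. Summing Manhattan distances along the two legs (12 → 10 → 6) gives a lower bound of 4 + 4 = 8 moves.
The shortest route satisfying every rule uses 10 moves: 12 → 7 → 8 → 9 → 10 → 5 → 4 → 3 → 2 → 1 → 6.
The no-revisit rule (legs can't share cells) pushes the minimum above the 8-move bound; an exhaustive check rules out every length from 8 to 9, leaving 10 as the minimum.

10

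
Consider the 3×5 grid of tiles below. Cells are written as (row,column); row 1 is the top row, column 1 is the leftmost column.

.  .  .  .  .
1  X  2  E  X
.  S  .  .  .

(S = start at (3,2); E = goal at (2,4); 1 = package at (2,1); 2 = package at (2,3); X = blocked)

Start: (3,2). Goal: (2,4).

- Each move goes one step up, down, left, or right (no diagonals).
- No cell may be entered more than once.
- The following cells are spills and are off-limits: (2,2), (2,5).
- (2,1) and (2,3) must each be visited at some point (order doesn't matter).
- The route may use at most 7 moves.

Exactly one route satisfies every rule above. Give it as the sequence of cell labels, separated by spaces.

The 7-move cap with required stops at (2,1), (2,3) leaves no slack for detours.
Route from (3,2): left to (3,1), 2× up (reaching (1,1)), 2× right (reaching (1,3)), down to (2,3), right to (2,4) — 7 moves in all.
Check: all required cells visited; 7 ≤ 7 moves.

(3,2) (3,1) (2,1) (1,1) (1,2) (1,3) (2,3) (2,4)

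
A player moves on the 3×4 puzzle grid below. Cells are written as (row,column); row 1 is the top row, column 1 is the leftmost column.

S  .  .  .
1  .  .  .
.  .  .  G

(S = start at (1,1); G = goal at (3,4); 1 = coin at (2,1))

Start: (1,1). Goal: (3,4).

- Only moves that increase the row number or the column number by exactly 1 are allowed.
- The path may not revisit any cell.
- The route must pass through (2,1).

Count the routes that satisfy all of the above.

A right/down-only route from (1,1) to (3,4) makes exactly 2 down-moves and 3 right-moves in some order.
With no other constraints that would be C(5,2) = 10 routes.
Split at (2,1) and multiply the segment counts: (1,1)→(2,1): 1; (2,1)→(3,4): 4; product = 4.
That gives 4 routes.

4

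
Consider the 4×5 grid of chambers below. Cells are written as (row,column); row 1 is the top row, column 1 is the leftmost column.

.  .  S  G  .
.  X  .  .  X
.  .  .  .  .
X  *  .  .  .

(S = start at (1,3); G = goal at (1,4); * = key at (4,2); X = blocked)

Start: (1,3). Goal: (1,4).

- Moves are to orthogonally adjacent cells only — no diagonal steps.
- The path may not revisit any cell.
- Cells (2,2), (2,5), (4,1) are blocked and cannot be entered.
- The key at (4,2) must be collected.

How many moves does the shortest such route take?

9

Any route passes through (4,2) somewhere between (1,3) and (1,4). Summing Manhattan distances along the two legs ((1,3) → (4,2) → (1,4)) gives a lower bound of 4 + 5 = 9 moves.
A route of 9 moves achieves this: (1,3) → (2,3) → (3,3) → (3,2) → (4,2) → (4,3) → (4,4) → (3,4) → (2,4) → (1,4).
Since 9 matches the lower bound, it is optimal.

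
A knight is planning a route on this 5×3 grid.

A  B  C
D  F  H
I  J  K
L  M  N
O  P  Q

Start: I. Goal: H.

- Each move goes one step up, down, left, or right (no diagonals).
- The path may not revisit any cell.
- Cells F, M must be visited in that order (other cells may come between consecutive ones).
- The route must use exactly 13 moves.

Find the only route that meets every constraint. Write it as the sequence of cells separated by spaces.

I D A B F J M L O P Q N K H

The waypoints must appear in the order F, M, with no cell reused.
Route from I: 2× up (reaching A), right to B, 3× down (reaching M), left to L, down to O, 2× right (reaching Q), 3× up (reaching H) — 13 moves in all.
Check: order respected (F at step 4, M at step 6); 13 moves as required.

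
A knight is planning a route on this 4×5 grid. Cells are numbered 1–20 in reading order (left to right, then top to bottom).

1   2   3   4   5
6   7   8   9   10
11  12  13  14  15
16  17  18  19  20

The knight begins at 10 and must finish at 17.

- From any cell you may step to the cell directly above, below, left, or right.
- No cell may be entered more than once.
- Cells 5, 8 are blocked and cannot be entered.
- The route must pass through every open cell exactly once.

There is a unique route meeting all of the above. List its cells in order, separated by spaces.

10 15 20 19 18 13 14 9 4 3 2 1 6 7 12 11 16 17

Need to visit all 18 open cells exactly once, starting at 10 and ending at 17.
Route from 10: 2× down (reaching 20), 2× left (reaching 18), up to 13, right to 14, 2× up (reaching 4), 3× left (reaching 1), down to 6, right to 7, down to 12, left to 11, down to 16, right to 17 — 17 moves in all.
Check: all 18 open cells covered.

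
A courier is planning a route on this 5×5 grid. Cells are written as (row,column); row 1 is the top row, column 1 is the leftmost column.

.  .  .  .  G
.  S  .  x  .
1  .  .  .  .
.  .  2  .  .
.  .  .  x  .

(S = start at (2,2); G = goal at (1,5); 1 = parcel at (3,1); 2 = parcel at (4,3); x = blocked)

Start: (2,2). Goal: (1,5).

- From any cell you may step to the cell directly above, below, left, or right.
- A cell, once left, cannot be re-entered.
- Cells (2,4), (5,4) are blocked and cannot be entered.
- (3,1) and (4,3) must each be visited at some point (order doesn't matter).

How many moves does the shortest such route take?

10

Any route passes through (3,1) and (4,3) in some order between (2,2) and (1,5). Summing Manhattan distances along each leg and taking the cheapest ordering ((2,2) → (3,1) → (4,3) → (1,5)) gives a lower bound of 2 + 3 + 5 = 10 moves.
A route of 10 moves achieves this: (2,2) → (3,2) → (3,1) → (4,1) → (4,2) → (4,3) → (3,3) → (2,3) → (1,3) → (1,4) → (1,5).
Since 10 matches the lower bound, it is optimal.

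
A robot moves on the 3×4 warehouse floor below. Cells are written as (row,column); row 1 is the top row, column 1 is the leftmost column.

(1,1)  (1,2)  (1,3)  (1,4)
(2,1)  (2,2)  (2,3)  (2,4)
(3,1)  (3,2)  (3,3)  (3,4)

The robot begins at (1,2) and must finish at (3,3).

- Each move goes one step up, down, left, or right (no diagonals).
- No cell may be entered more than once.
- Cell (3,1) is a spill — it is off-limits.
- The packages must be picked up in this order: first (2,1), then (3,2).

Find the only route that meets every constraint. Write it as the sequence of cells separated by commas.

The waypoints must appear in the order (2,1), (3,2), with no cell reused.
Route from (1,2): left 1 to (1,1), down 1 to (2,1), right 1 to (2,2), down 1 to (3,2), right 1 to (3,3) — 5 moves in all.
Check: order respected ((2,1) at step 2, (3,2) at step 4).

(1,2), (1,1), (2,1), (2,2), (3,2), (3,3)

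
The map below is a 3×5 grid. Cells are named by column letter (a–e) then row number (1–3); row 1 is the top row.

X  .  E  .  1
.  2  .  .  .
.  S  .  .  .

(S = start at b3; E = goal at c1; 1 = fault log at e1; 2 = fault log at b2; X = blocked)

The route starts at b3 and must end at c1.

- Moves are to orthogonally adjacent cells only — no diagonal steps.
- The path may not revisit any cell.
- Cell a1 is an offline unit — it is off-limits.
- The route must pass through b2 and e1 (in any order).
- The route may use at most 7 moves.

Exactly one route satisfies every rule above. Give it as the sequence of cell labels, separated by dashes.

b3 - b2 - c2 - d2 - e2 - e1 - d1 - c1

The 7-move cap with required stops at b2, e1 leaves no slack for detours.
Route from b3: up 1 to b2, right 3 to e2, up 1 to e1, left 2 to c1 — 7 moves in all.
Check: all required cells visited; 7 ≤ 7 moves.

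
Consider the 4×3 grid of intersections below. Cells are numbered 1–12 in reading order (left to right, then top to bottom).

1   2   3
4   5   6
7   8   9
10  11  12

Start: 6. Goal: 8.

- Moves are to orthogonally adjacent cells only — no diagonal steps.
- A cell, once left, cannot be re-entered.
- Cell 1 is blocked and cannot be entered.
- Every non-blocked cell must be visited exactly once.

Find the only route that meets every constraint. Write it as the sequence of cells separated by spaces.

Need to visit all 11 open cells exactly once, starting at 6 and ending at 8.
Route from 6: up 1 to 3, left 1 to 2, down 1 to 5, left 1 to 4, down 2 to 10, right 2 to 12, up 1 to 9, left 1 to 8 — 10 moves in all.
Check: all 11 open cells covered.

6 3 2 5 4 7 10 11 12 9 8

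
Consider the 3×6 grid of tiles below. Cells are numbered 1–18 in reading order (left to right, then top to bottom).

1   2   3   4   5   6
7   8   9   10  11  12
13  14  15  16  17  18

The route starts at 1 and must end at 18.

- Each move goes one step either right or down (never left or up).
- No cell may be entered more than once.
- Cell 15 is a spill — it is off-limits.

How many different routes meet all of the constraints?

A right/down-only route from 1 to 18 makes exactly 2 down-moves and 5 right-moves in some order.
With no other constraints that would be C(7,2) = 21 routes.
Subtract routes through each blocked cell (inclusion–exclusion for overlaps): − through 15: 6 → 15.
That gives 15 routes.

15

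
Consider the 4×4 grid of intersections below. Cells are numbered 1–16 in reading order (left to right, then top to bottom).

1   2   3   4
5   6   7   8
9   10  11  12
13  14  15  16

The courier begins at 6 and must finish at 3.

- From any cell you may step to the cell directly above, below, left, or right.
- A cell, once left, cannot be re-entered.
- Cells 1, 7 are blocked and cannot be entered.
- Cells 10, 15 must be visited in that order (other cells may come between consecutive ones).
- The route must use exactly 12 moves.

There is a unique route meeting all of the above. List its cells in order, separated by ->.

The waypoints must appear in the order 10, 15, with no cell reused.
Route from 6: left to 5, 2× down (reaching 13), right to 14, up to 10, right to 11, down to 15, right to 16, 3× up (reaching 4), left to 3 — 12 moves in all.
Check: order respected (10 at step 5, 15 at step 7); 12 moves as required.

6 -> 5 -> 9 -> 13 -> 14 -> 10 -> 11 -> 15 -> 16 -> 12 -> 8 -> 4 -> 3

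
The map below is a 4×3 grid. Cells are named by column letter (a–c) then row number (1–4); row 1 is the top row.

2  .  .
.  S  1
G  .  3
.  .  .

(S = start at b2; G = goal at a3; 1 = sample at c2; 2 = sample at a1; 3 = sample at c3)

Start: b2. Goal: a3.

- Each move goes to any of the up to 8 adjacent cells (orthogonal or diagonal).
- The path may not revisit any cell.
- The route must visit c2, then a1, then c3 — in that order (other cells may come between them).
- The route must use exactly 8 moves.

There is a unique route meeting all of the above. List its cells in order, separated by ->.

b2 -> c2 -> b1 -> a1 -> a2 -> b3 -> c3 -> b4 -> a3

The waypoints must appear in the order c2, a1, c3, with no cell reused.
Route from b2: right 1 to c2, up-left 1 to b1, left 1 to a1, down 1 to a2, down-right 1 to b3, right 1 to c3, down-left 1 to b4, up-left 1 to a3 — 8 moves in all.
Check: order respected (1 at step 1, 2 at step 3, 3 at step 6); 8 moves as required.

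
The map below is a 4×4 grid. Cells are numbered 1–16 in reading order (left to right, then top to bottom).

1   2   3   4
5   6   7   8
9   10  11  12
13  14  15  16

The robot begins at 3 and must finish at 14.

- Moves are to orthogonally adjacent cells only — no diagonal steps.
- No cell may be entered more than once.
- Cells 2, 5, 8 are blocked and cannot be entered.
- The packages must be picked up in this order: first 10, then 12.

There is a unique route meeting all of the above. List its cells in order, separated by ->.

3 -> 7 -> 6 -> 10 -> 11 -> 12 -> 16 -> 15 -> 14

The waypoints must appear in the order 10, 12, with no cell reused.
Route from 3: down 1 to 7, left 1 to 6, down 1 to 10, right 2 to 12, down 1 to 16, left 2 to 14 — 8 moves in all.
Check: order respected (10 at step 3, 12 at step 5).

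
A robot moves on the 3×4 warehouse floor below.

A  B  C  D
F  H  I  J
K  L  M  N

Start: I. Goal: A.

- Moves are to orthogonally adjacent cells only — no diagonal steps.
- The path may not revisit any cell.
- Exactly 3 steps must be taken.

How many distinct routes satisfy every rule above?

3

Need simple routes of exactly 3 moves from I to A (Manhattan distance 3, so 0 moves are spent on a detour and 0 undoing it).
Enumerating: I C B A | I H B A | I H F A.
That gives 3 routes.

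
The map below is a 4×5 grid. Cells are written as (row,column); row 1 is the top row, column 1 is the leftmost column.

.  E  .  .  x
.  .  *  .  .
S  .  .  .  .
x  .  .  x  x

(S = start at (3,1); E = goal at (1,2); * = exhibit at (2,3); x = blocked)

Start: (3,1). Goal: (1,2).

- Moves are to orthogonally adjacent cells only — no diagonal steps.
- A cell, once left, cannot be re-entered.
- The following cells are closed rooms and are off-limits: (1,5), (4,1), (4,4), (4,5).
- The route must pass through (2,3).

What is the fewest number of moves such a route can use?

Any route passes through (2,3) somewhere between (3,1) and (1,2). Summing Manhattan distances along the two legs ((3,1) → (2,3) → (1,2)) gives a lower bound of 3 + 2 = 5 moves.
A route of 5 moves achieves this: (3,1) → (2,1) → (2,2) → (2,3) → (1,3) → (1,2).
Since 5 matches the lower bound, it is optimal.

5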